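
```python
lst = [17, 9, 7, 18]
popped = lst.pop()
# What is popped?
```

18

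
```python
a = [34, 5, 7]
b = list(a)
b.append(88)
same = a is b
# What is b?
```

After line 1: a = [34, 5, 7]
After line 2 (b = list(a) is a shallow copy, new object): a = [34, 5, 7], b = [34, 5, 7]
After line 3 (append only mutates b): a = [34, 5, 7], b = [34, 5, 7, 88]
After line 4 (same = a is b; different objects -> False): same = False

[34, 5, 7, 88]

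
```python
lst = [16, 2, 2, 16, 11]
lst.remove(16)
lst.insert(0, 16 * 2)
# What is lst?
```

After line 1: lst = [16, 2, 2, 16, 11]
After line 2 (remove first 16): lst = [2, 2, 16, 11]
After line 3 (insert 32 at index 0): lst = [32, 2, 2, 16, 11]

[32, 2, 2, 16, 11]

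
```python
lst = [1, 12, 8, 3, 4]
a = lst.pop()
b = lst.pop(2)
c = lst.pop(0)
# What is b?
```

After line 1: lst = [1, 12, 8, 3, 4]
After line 2 (pop() -> a = 4): lst = [1, 12, 8, 3]
After line 3 (pop(2) -> b = 8): lst = [1, 12, 3]
After line 4 (pop(0) -> c = 1): lst = [12, 3]

8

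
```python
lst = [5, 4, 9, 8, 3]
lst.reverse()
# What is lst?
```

[3, 8, 9, 4, 5]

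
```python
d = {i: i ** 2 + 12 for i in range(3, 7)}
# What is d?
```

{3: 21, 4: 28, 5: 37, 6: 48}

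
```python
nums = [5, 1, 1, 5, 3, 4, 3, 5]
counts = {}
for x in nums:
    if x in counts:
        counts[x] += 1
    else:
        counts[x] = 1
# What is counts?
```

Initial: counts = {}, nums = [5, 1, 1, 5, 3, 4, 3, 5]
See 5: counts = {5: 1}
See 1: counts = {5: 1, 1: 1}
See 1: counts = {5: 1, 1: 2}
See 5: counts = {5: 2, 1: 2}
See 3: counts = {5: 2, 1: 2, 3: 1}
See 4: counts = {5: 2, 1: 2, 3: 1, 4: 1}
See 3: counts = {5: 2, 1: 2, 3: 2, 4: 1}
See 5: counts = {5: 3, 1: 2, 3: 2, 4: 1}

{5: 3, 1: 2, 3: 2, 4: 1}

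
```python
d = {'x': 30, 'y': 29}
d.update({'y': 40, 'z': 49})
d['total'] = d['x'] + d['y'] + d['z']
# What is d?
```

After line 1: d = {'x': 30, 'y': 29}
After line 2 (y overwritten, z added): d = {'x': 30, 'y': 40, 'z': 49}
After line 3 (total = 30 + 40 + 49 = 119): d = {'x': 30, 'y': 40, 'z': 49, 'total': 119}

{'x': 30, 'y': 40, 'z': 49, 'total': 119}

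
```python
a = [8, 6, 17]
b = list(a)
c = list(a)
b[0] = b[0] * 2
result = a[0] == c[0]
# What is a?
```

After line 1: a = [8, 6, 17]
After line 2 (b = list(a), copy): a = [8, 6, 17], b = [8, 6, 17]
After line 3 (c = list(a) is a copy, new object): c = [8, 6, 17]
After line 4 (b[0] = 8 * 2 = 16; only b mutates (copy)): a = [8, 6, 17], b = [16, 6, 17], c = [8, 6, 17]
After line 5 (a[0] = 8, c[0] = 8; result = True)

[8, 6, 17]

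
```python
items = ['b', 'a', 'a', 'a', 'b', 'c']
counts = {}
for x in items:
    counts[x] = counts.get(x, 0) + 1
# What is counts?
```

Initial: counts = {}, items = ['b', 'a', 'a', 'a', 'b', 'c']
See 'b': counts = {'b': 1}
See 'a': counts = {'b': 1, 'a': 1}
See 'a': counts = {'b': 1, 'a': 2}
See 'a': counts = {'b': 1, 'a': 3}
See 'b': counts = {'b': 2, 'a': 3}
See 'c': counts = {'b': 2, 'a': 3, 'c': 1}

{'b': 2, 'a': 3, 'c': 1}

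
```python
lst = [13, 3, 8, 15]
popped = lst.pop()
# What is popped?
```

15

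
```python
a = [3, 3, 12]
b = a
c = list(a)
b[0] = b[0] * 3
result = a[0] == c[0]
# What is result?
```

After line 1: a = [3, 3, 12]
After line 2 (b = a, alias): a = [3, 3, 12], b = [3, 3, 12]
After line 3 (c = list(a) is a copy, new object): c = [3, 3, 12]
After line 4 (b[0] = 3 * 3 = 9; mutates shared a/b): a = b = [9, 3, 12], c = [3, 3, 12]
After line 5 (a[0] = 9, c[0] = 3; result = False)

False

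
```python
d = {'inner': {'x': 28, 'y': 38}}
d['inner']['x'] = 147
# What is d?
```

After line 1: d = {'inner': {'x': 28, 'y': 38}}
After line 2 (inner x overwritten): d = {'inner': {'x': 147, 'y': 38}}

{'inner': {'x': 147, 'y': 38}}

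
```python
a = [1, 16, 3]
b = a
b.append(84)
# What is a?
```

After line 1: a = [1, 16, 3]
After line 2 (b = a is an alias, same object): a = [1, 16, 3], b = [1, 16, 3]
After line 3 (b.append mutates the shared list): a = [1, 16, 3, 84], b = [1, 16, 3, 84]

[1, 16, 3, 84]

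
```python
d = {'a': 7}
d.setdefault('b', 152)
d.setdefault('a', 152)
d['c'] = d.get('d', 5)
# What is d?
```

After line 1: d = {'a': 7}
After line 2 (setdefault adds 'b'=152): d = {'a': 7, 'b': 152}
After line 3 (setdefault 'a' no-op, already exists): d = {'a': 7, 'b': 152}
After line 4 (get('d', 5) returns default since 'd' not in d): d = {'a': 7, 'b': 152, 'c': 5}

{'a': 7, 'b': 152, 'c': 5}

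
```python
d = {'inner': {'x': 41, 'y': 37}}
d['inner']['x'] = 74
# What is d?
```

After line 1: d = {'inner': {'x': 41, 'y': 37}}
After line 2 (inner x overwritten): d = {'inner': {'x': 74, 'y': 37}}

{'inner': {'x': 74, 'y': 37}}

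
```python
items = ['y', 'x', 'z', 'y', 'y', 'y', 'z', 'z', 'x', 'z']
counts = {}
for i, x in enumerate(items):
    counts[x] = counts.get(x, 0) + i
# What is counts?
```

Initial: counts = {}, items = ['y', 'x', 'z', 'y', 'y', 'y', 'z', 'z', 'x', 'z']
i=0, x='y': counts = {'y': 0}
i=1, x='x': counts = {'y': 0, 'x': 1}
i=2, x='z': counts = {'y': 0, 'x': 1, 'z': 2}
i=3, x='y': counts = {'y': 3, 'x': 1, 'z': 2}
i=4, x='y': counts = {'y': 7, 'x': 1, 'z': 2}
i=5, x='y': counts = {'y': 12, 'x': 1, 'z': 2}
i=6, x='z': counts = {'y': 12, 'x': 1, 'z': 8}
i=7, x='z': counts = {'y': 12, 'x': 1, 'z': 15}
i=8, x='x': counts = {'y': 12, 'x': 9, 'z': 15}
i=9, x='z': counts = {'y': 12, 'x': 9, 'z': 24}

{'y': 12, 'x': 9, 'z': 24}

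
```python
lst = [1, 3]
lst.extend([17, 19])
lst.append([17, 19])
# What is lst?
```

After line 1: lst = [1, 3]
After line 2 (extend unpacks [17, 19]): lst = [1, 3, 17, 19]
After line 3 (append adds [17, 19] as single element): lst = [1, 3, 17, 19, [17, 19]]

[1, 3, 17, 19, [17, 19]]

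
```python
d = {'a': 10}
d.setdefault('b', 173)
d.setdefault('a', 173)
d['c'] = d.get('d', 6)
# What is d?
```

After line 1: d = {'a': 10}
After line 2 (setdefault adds 'b'=173): d = {'a': 10, 'b': 173}
After line 3 (setdefault 'a' no-op, already exists): d = {'a': 10, 'b': 173}
After line 4 (get('d', 6) returns default since 'd' not in d): d = {'a': 10, 'b': 173, 'c': 6}

{'a': 10, 'b': 173, 'c': 6}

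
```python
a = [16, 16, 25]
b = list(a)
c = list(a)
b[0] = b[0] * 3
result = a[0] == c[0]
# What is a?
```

After line 1: a = [16, 16, 25]
After line 2 (b = list(a), copy): a = [16, 16, 25], b = [16, 16, 25]
After line 3 (c = list(a) is a copy, new object): c = [16, 16, 25]
After line 4 (b[0] = 16 * 3 = 48; only b mutates (copy)): a = [16, 16, 25], b = [48, 16, 25], c = [16, 16, 25]
After line 5 (a[0] = 16, c[0] = 16; result = True)

[16, 16, 25]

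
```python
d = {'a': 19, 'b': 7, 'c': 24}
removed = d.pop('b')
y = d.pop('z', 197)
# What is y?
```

After line 1: d = {'a': 19, 'b': 7, 'c': 24}
After line 2 (pop 'b' returns 7): d = {'a': 19, 'c': 24}, removed = 7
After line 3 (pop 'z' missing, returns default 197): d = {'a': 19, 'c': 24}, y = 197

197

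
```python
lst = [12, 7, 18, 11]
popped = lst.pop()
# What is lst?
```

[12, 7, 18]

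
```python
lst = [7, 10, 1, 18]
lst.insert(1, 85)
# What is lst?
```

[7, 85, 10, 1, 18]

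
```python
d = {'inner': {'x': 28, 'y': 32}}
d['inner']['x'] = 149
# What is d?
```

After line 1: d = {'inner': {'x': 28, 'y': 32}}
After line 2 (inner x overwritten): d = {'inner': {'x': 149, 'y': 32}}

{'inner': {'x': 149, 'y': 32}}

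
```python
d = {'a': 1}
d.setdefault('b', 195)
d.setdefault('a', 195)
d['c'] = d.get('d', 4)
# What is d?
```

After line 1: d = {'a': 1}
After line 2 (setdefault adds 'b'=195): d = {'a': 1, 'b': 195}
After line 3 (setdefault 'a' no-op, already exists): d = {'a': 1, 'b': 195}
After line 4 (get('d', 4) returns default since 'd' not in d): d = {'a': 1, 'b': 195, 'c': 4}

{'a': 1, 'b': 195, 'c': 4}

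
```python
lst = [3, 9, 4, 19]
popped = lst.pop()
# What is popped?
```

19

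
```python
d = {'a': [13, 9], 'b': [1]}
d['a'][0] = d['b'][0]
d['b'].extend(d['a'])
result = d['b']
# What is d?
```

After line 1: d = {'a': [13, 9], 'b': [1]}
After line 2 (a[0] = b[0] = 1): d = {'a': [1, 9], 'b': [1]}
After line 3 (b.extend(a) appends [1, 9]): d = {'a': [1, 9], 'b': [1, 1, 9]}
After line 4: result = d['b'] = [1, 1, 9]

{'a': [1, 9], 'b': [1, 1, 9]}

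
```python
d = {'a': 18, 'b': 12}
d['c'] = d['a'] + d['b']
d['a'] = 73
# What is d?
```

After line 1: d = {'a': 18, 'b': 12}
After line 2 (d['c'] = 18 + 12): d = {'a': 18, 'b': 12, 'c': 30}
After line 3: d = {'a': 73, 'b': 12, 'c': 30}

{'a': 73, 'b': 12, 'c': 30}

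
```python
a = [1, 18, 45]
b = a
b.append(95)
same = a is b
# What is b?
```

After line 1: a = [1, 18, 45]
After line 2 (b = a is an alias, same object): a = [1, 18, 45], b = [1, 18, 45]
After line 3 (b.append mutates the shared list): a = [1, 18, 45, 95], b = [1, 18, 45, 95]
After line 4 (same = a is b; same object -> True): same = True

[1, 18, 45, 95]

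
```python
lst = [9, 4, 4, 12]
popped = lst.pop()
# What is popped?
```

12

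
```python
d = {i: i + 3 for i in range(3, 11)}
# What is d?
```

{3: 6, 4: 7, 5: 8, 6: 9, 7: 10, 8: 11, 9: 12, 10: 13}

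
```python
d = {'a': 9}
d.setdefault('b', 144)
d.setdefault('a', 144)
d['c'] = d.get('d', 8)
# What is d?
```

After line 1: d = {'a': 9}
After line 2 (setdefault adds 'b'=144): d = {'a': 9, 'b': 144}
After line 3 (setdefault 'a' no-op, already exists): d = {'a': 9, 'b': 144}
After line 4 (get('d', 8) returns default since 'd' not in d): d = {'a': 9, 'b': 144, 'c': 8}

{'a': 9, 'b': 144, 'c': 8}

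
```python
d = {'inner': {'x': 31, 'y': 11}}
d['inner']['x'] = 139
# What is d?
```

After line 1: d = {'inner': {'x': 31, 'y': 11}}
After line 2 (inner x overwritten): d = {'inner': {'x': 139, 'y': 11}}

{'inner': {'x': 139, 'y': 11}}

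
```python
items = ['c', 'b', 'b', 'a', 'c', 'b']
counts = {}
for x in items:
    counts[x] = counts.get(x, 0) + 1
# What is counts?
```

Initial: counts = {}, items = ['c', 'b', 'b', 'a', 'c', 'b']
See 'c': counts = {'c': 1}
See 'b': counts = {'c': 1, 'b': 1}
See 'b': counts = {'c': 1, 'b': 2}
See 'a': counts = {'c': 1, 'b': 2, 'a': 1}
See 'c': counts = {'c': 2, 'b': 2, 'a': 1}
See 'b': counts = {'c': 2, 'b': 3, 'a': 1}

{'c': 2, 'b': 3, 'a': 1}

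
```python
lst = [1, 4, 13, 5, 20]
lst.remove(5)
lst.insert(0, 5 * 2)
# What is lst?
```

After line 1: lst = [1, 4, 13, 5, 20]
After line 2 (remove first 5): lst = [1, 4, 13, 20]
After line 3 (insert 10 at index 0): lst = [10, 1, 4, 13, 20]

[10, 1, 4, 13, 20]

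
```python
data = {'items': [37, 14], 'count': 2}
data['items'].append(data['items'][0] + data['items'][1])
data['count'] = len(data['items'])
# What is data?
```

After line 1: data = {'items': [37, 14], 'count': 2}
After line 2 (append 37 + 14 = 51): data = {'items': [37, 14, 51], 'count': 2}
After line 3 (count = len(items) = 3): data = {'items': [37, 14, 51], 'count': 3}

{'items': [37, 14, 51], 'count': 3}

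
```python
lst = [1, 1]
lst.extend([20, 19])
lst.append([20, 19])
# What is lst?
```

After line 1: lst = [1, 1]
After line 2 (extend unpacks [20, 19]): lst = [1, 1, 20, 19]
After line 3 (append adds [20, 19] as single element): lst = [1, 1, 20, 19, [20, 19]]

[1, 1, 20, 19, [20, 19]]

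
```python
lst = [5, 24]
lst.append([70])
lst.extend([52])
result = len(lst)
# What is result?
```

After line 1: lst = [5, 24]
After line 2 (append adds [70] as single element): lst = [5, 24, [70]]
After line 3 (extend unpacks [52], adds 52): lst = [5, 24, [70], 52]
After line 4: result = len(lst) = 4

4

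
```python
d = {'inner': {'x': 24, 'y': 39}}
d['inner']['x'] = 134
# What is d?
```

After line 1: d = {'inner': {'x': 24, 'y': 39}}
After line 2 (inner x overwritten): d = {'inner': {'x': 134, 'y': 39}}

{'inner': {'x': 134, 'y': 39}}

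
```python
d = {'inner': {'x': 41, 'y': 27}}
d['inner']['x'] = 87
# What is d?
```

After line 1: d = {'inner': {'x': 41, 'y': 27}}
After line 2 (inner x overwritten): d = {'inner': {'x': 87, 'y': 27}}

{'inner': {'x': 87, 'y': 27}}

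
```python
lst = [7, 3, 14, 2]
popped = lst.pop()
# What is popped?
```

2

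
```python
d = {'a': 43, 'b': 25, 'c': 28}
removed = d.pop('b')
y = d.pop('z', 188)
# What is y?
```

After line 1: d = {'a': 43, 'b': 25, 'c': 28}
After line 2 (pop 'b' returns 25): d = {'a': 43, 'c': 28}, removed = 25
After line 3 (pop 'z' missing, returns default 188): d = {'a': 43, 'c': 28}, y = 188

188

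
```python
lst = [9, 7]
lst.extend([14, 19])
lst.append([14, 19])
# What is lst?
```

After line 1: lst = [9, 7]
After line 2 (extend unpacks [14, 19]): lst = [9, 7, 14, 19]
After line 3 (append adds [14, 19] as single element): lst = [9, 7, 14, 19, [14, 19]]

[9, 7, 14, 19, [14, 19]]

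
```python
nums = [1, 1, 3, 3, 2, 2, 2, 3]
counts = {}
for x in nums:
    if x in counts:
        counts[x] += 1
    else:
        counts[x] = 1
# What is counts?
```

Initial: counts = {}, nums = [1, 1, 3, 3, 2, 2, 2, 3]
See 1: counts = {1: 1}
See 1: counts = {1: 2}
See 3: counts = {1: 2, 3: 1}
See 3: counts = {1: 2, 3: 2}
See 2: counts = {1: 2, 3: 2, 2: 1}
See 2: counts = {1: 2, 3: 2, 2: 2}
See 2: counts = {1: 2, 3: 2, 2: 3}
See 3: counts = {1: 2, 3: 3, 2: 3}

{1: 2, 3: 3, 2: 3}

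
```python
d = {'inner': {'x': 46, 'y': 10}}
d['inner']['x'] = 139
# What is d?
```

After line 1: d = {'inner': {'x': 46, 'y': 10}}
After line 2 (inner x overwritten): d = {'inner': {'x': 139, 'y': 10}}

{'inner': {'x': 139, 'y': 10}}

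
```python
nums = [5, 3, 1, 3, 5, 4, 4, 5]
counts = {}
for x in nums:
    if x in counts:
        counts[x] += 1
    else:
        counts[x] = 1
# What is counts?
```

Initial: counts = {}, nums = [5, 3, 1, 3, 5, 4, 4, 5]
See 5: counts = {5: 1}
See 3: counts = {5: 1, 3: 1}
See 1: counts = {5: 1, 3: 1, 1: 1}
See 3: counts = {5: 1, 3: 2, 1: 1}
See 5: counts = {5: 2, 3: 2, 1: 1}
See 4: counts = {5: 2, 3: 2, 1: 1, 4: 1}
See 4: counts = {5: 2, 3: 2, 1: 1, 4: 2}
See 5: counts = {5: 3, 3: 2, 1: 1, 4: 2}

{5: 3, 3: 2, 1: 1, 4: 2}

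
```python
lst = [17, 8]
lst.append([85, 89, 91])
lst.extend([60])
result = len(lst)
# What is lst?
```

After line 1: lst = [17, 8]
After line 2 (append adds [85, 89, 91] as single element): lst = [17, 8, [85, 89, 91]]
After line 3 (extend unpacks [60], adds 60): lst = [17, 8, [85, 89, 91], 60]
After line 4: result = len(lst) = 4

[17, 8, [85, 89, 91], 60]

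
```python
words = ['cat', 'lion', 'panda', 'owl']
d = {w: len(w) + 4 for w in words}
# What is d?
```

{'cat': 7, 'lion': 8, 'panda': 9, 'owl': 7}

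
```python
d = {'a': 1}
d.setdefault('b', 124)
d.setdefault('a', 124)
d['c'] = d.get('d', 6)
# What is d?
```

After line 1: d = {'a': 1}
After line 2 (setdefault adds 'b'=124): d = {'a': 1, 'b': 124}
After line 3 (setdefault 'a' no-op, already exists): d = {'a': 1, 'b': 124}
After line 4 (get('d', 6) returns default since 'd' not in d): d = {'a': 1, 'b': 124, 'c': 6}

{'a': 1, 'b': 124, 'c': 6}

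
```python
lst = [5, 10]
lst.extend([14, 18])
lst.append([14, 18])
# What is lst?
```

After line 1: lst = [5, 10]
After line 2 (extend unpacks [14, 18]): lst = [5, 10, 14, 18]
After line 3 (append adds [14, 18] as single element): lst = [5, 10, 14, 18, [14, 18]]

[5, 10, 14, 18, [14, 18]]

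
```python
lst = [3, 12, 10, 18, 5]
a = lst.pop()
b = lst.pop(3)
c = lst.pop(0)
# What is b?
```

After line 1: lst = [3, 12, 10, 18, 5]
After line 2 (pop() -> a = 5): lst = [3, 12, 10, 18]
After line 3 (pop(3) -> b = 18): lst = [3, 12, 10]
After line 4 (pop(0) -> c = 3): lst = [12, 10]

18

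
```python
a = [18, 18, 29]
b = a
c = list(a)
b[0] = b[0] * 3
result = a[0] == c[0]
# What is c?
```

After line 1: a = [18, 18, 29]
After line 2 (b = a, alias): a = [18, 18, 29], b = [18, 18, 29]
After line 3 (c = list(a) is a copy, new object): c = [18, 18, 29]
After line 4 (b[0] = 18 * 3 = 54; mutates shared a/b): a = b = [54, 18, 29], c = [18, 18, 29]
After line 5 (a[0] = 54, c[0] = 18; result = False)

[18, 18, 29]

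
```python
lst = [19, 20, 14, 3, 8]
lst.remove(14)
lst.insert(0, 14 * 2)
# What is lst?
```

After line 1: lst = [19, 20, 14, 3, 8]
After line 2 (remove first 14): lst = [19, 20, 3, 8]
After line 3 (insert 28 at index 0): lst = [28, 19, 20, 3, 8]

[28, 19, 20, 3, 8]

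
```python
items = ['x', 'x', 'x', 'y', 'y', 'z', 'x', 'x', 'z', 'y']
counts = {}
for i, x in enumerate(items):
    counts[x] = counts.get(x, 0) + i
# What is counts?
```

Initial: counts = {}, items = ['x', 'x', 'x', 'y', 'y', 'z', 'x', 'x', 'z', 'y']
i=0, x='x': counts = {'x': 0}
i=1, x='x': counts = {'x': 1}
i=2, x='x': counts = {'x': 3}
i=3, x='y': counts = {'x': 3, 'y': 3}
i=4, x='y': counts = {'x': 3, 'y': 7}
i=5, x='z': counts = {'x': 3, 'y': 7, 'z': 5}
i=6, x='x': counts = {'x': 9, 'y': 7, 'z': 5}
i=7, x='x': counts = {'x': 16, 'y': 7, 'z': 5}
i=8, x='z': counts = {'x': 16, 'y': 7, 'z': 13}
i=9, x='y': counts = {'x': 16, 'y': 16, 'z': 13}

{'x': 16, 'y': 16, 'z': 13}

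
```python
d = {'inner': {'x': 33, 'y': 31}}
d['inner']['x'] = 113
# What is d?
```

After line 1: d = {'inner': {'x': 33, 'y': 31}}
After line 2 (inner x overwritten): d = {'inner': {'x': 113, 'y': 31}}

{'inner': {'x': 113, 'y': 31}}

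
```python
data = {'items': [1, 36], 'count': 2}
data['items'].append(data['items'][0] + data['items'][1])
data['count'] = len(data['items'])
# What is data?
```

After line 1: data = {'items': [1, 36], 'count': 2}
After line 2 (append 1 + 36 = 37): data = {'items': [1, 36, 37], 'count': 2}
After line 3 (count = len(items) = 3): data = {'items': [1, 36, 37], 'count': 3}

{'items': [1, 36, 37], 'count': 3}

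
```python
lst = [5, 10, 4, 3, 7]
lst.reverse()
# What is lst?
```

[7, 3, 4, 10, 5]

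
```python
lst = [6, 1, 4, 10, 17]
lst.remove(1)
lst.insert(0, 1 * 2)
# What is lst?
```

After line 1: lst = [6, 1, 4, 10, 17]
After line 2 (remove first 1): lst = [6, 4, 10, 17]
After line 3 (insert 2 at index 0): lst = [2, 6, 4, 10, 17]

[2, 6, 4, 10, 17]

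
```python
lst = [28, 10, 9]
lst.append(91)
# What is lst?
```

[28, 10, 9, 91]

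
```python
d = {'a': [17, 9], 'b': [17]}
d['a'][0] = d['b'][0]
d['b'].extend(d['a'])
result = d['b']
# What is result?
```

After line 1: d = {'a': [17, 9], 'b': [17]}
After line 2 (a[0] = b[0] = 17): d = {'a': [17, 9], 'b': [17]}
After line 3 (b.extend(a) appends [17, 9]): d = {'a': [17, 9], 'b': [17, 17, 9]}
After line 4: result = d['b'] = [17, 17, 9]

[17, 17, 9]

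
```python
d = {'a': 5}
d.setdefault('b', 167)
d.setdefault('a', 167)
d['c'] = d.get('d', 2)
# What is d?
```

After line 1: d = {'a': 5}
After line 2 (setdefault adds 'b'=167): d = {'a': 5, 'b': 167}
After line 3 (setdefault 'a' no-op, already exists): d = {'a': 5, 'b': 167}
After line 4 (get('d', 2) returns default since 'd' not in d): d = {'a': 5, 'b': 167, 'c': 2}

{'a': 5, 'b': 167, 'c': 2}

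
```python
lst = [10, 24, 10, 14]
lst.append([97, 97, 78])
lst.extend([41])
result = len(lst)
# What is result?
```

After line 1: lst = [10, 24, 10, 14]
After line 2 (append adds [97, 97, 78] as single element): lst = [10, 24, 10, 14, [97, 97, 78]]
After line 3 (extend unpacks [41], adds 41): lst = [10, 24, 10, 14, [97, 97, 78], 41]
After line 4: result = len(lst) = 6

6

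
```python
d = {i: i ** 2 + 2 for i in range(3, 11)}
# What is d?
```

{3: 11, 4: 18, 5: 27, 6: 38, 7: 51, 8: 66, 9: 83, 10: 102}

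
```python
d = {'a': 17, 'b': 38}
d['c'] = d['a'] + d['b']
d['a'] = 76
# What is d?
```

After line 1: d = {'a': 17, 'b': 38}
After line 2 (d['c'] = 17 + 38): d = {'a': 17, 'b': 38, 'c': 55}
After line 3: d = {'a': 76, 'b': 38, 'c': 55}

{'a': 76, 'b': 38, 'c': 55}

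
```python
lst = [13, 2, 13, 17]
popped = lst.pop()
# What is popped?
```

17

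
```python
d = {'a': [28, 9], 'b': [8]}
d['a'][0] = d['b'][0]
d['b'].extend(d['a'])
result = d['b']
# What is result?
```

After line 1: d = {'a': [28, 9], 'b': [8]}
After line 2 (a[0] = b[0] = 8): d = {'a': [8, 9], 'b': [8]}
After line 3 (b.extend(a) appends [8, 9]): d = {'a': [8, 9], 'b': [8, 8, 9]}
After line 4: result = d['b'] = [8, 8, 9]

[8, 8, 9]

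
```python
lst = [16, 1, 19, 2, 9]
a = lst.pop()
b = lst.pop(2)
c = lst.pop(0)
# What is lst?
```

After line 1: lst = [16, 1, 19, 2, 9]
After line 2 (pop() -> a = 9): lst = [16, 1, 19, 2]
After line 3 (pop(2) -> b = 19): lst = [16, 1, 2]
After line 4 (pop(0) -> c = 16): lst = [1, 2]

[1, 2]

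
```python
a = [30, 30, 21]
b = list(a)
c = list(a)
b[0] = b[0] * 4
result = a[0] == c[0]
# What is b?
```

After line 1: a = [30, 30, 21]
After line 2 (b = list(a), copy): a = [30, 30, 21], b = [30, 30, 21]
After line 3 (c = list(a) is a copy, new object): c = [30, 30, 21]
After line 4 (b[0] = 30 * 4 = 120; only b mutates (copy)): a = [30, 30, 21], b = [120, 30, 21], c = [30, 30, 21]
After line 5 (a[0] = 30, c[0] = 30; result = True)

[120, 30, 21]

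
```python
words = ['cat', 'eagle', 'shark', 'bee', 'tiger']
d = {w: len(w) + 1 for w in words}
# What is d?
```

{'cat': 4, 'eagle': 6, 'shark': 6, 'bee': 4, 'tiger': 6}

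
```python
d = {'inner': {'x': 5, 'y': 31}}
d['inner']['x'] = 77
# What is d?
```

After line 1: d = {'inner': {'x': 5, 'y': 31}}
After line 2 (inner x overwritten): d = {'inner': {'x': 77, 'y': 31}}

{'inner': {'x': 77, 'y': 31}}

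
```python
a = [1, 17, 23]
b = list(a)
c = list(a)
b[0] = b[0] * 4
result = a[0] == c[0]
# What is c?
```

After line 1: a = [1, 17, 23]
After line 2 (b = list(a), copy): a = [1, 17, 23], b = [1, 17, 23]
After line 3 (c = list(a) is a copy, new object): c = [1, 17, 23]
After line 4 (b[0] = 1 * 4 = 4; only b mutates (copy)): a = [1, 17, 23], b = [4, 17, 23], c = [1, 17, 23]
After line 5 (a[0] = 1, c[0] = 1; result = True)

[1, 17, 23]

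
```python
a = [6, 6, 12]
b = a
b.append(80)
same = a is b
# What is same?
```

After line 1: a = [6, 6, 12]
After line 2 (b = a is an alias, same object): a = [6, 6, 12], b = [6, 6, 12]
After line 3 (b.append mutates the shared list): a = [6, 6, 12, 80], b = [6, 6, 12, 80]
After line 4 (same = a is b; same object -> True): same = True

True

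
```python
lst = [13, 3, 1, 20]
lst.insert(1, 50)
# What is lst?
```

[13, 50, 3, 1, 20]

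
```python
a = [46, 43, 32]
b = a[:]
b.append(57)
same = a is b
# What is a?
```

After line 1: a = [46, 43, 32]
After line 2 (b = a[:] is a shallow copy, new object): a = [46, 43, 32], b = [46, 43, 32]
After line 3 (append only mutates b): a = [46, 43, 32], b = [46, 43, 32, 57]
After line 4 (same = a is b; different objects -> False): same = False

[46, 43, 32]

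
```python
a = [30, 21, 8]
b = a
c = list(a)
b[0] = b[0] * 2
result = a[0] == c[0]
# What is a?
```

After line 1: a = [30, 21, 8]
After line 2 (b = a, alias): a = [30, 21, 8], b = [30, 21, 8]
After line 3 (c = list(a) is a copy, new object): c = [30, 21, 8]
After line 4 (b[0] = 30 * 2 = 60; mutates shared a/b): a = b = [60, 21, 8], c = [30, 21, 8]
After line 5 (a[0] = 60, c[0] = 30; result = False)

[60, 21, 8]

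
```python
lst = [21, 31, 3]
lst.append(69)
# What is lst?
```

[21, 31, 3, 69]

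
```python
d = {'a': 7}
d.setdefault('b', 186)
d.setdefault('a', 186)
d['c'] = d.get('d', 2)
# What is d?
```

After line 1: d = {'a': 7}
After line 2 (setdefault adds 'b'=186): d = {'a': 7, 'b': 186}
After line 3 (setdefault 'a' no-op, already exists): d = {'a': 7, 'b': 186}
After line 4 (get('d', 2) returns default since 'd' not in d): d = {'a': 7, 'b': 186, 'c': 2}

{'a': 7, 'b': 186, 'c': 2}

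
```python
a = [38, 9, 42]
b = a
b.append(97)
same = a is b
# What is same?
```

After line 1: a = [38, 9, 42]
After line 2 (b = a is an alias, same object): a = [38, 9, 42], b = [38, 9, 42]
After line 3 (b.append mutates the shared list): a = [38, 9, 42, 97], b = [38, 9, 42, 97]
After line 4 (same = a is b; same object -> True): same = True

True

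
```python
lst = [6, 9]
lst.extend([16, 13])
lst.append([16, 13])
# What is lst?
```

After line 1: lst = [6, 9]
After line 2 (extend unpacks [16, 13]): lst = [6, 9, 16, 13]
After line 3 (append adds [16, 13] as single element): lst = [6, 9, 16, 13, [16, 13]]

[6, 9, 16, 13, [16, 13]]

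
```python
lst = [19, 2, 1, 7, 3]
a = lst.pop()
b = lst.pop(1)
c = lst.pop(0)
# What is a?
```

After line 1: lst = [19, 2, 1, 7, 3]
After line 2 (pop() -> a = 3): lst = [19, 2, 1, 7]
After line 3 (pop(1) -> b = 2): lst = [19, 1, 7]
After line 4 (pop(0) -> c = 19): lst = [1, 7]

3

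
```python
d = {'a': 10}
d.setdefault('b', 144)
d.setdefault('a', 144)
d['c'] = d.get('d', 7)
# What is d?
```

After line 1: d = {'a': 10}
After line 2 (setdefault adds 'b'=144): d = {'a': 10, 'b': 144}
After line 3 (setdefault 'a' no-op, already exists): d = {'a': 10, 'b': 144}
After line 4 (get('d', 7) returns default since 'd' not in d): d = {'a': 10, 'b': 144, 'c': 7}

{'a': 10, 'b': 144, 'c': 7}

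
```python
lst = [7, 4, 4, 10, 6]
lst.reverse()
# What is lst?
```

[6, 10, 4, 4, 7]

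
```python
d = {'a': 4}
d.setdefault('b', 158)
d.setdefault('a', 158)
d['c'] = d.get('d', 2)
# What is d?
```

After line 1: d = {'a': 4}
After line 2 (setdefault adds 'b'=158): d = {'a': 4, 'b': 158}
After line 3 (setdefault 'a' no-op, already exists): d = {'a': 4, 'b': 158}
After line 4 (get('d', 2) returns default since 'd' not in d): d = {'a': 4, 'b': 158, 'c': 2}

{'a': 4, 'b': 158, 'c': 2}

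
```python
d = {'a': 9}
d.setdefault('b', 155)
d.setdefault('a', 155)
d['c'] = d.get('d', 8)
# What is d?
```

After line 1: d = {'a': 9}
After line 2 (setdefault adds 'b'=155): d = {'a': 9, 'b': 155}
After line 3 (setdefault 'a' no-op, already exists): d = {'a': 9, 'b': 155}
After line 4 (get('d', 8) returns default since 'd' not in d): d = {'a': 9, 'b': 155, 'c': 8}

{'a': 9, 'b': 155, 'c': 8}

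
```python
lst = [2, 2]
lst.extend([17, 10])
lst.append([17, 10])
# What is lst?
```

After line 1: lst = [2, 2]
After line 2 (extend unpacks [17, 10]): lst = [2, 2, 17, 10]
After line 3 (append adds [17, 10] as single element): lst = [2, 2, 17, 10, [17, 10]]

[2, 2, 17, 10, [17, 10]]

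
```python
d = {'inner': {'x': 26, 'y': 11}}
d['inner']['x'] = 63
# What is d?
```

After line 1: d = {'inner': {'x': 26, 'y': 11}}
After line 2 (inner x overwritten): d = {'inner': {'x': 63, 'y': 11}}

{'inner': {'x': 63, 'y': 11}}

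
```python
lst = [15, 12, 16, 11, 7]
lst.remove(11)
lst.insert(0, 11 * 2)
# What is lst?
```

After line 1: lst = [15, 12, 16, 11, 7]
After line 2 (remove first 11): lst = [15, 12, 16, 7]
After line 3 (insert 22 at index 0): lst = [22, 15, 12, 16, 7]

[22, 15, 12, 16, 7]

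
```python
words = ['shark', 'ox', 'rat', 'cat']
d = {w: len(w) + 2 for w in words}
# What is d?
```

{'shark': 7, 'ox': 4, 'rat': 5, 'cat': 5}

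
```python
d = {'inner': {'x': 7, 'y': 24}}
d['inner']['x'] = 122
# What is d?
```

After line 1: d = {'inner': {'x': 7, 'y': 24}}
After line 2 (inner x overwritten): d = {'inner': {'x': 122, 'y': 24}}

{'inner': {'x': 122, 'y': 24}}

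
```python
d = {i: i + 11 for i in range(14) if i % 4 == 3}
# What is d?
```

{3: 14, 7: 18, 11: 22}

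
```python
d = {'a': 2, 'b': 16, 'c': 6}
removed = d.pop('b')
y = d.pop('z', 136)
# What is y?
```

After line 1: d = {'a': 2, 'b': 16, 'c': 6}
After line 2 (pop 'b' returns 16): d = {'a': 2, 'c': 6}, removed = 16
After line 3 (pop 'z' missing, returns default 136): d = {'a': 2, 'c': 6}, y = 136

136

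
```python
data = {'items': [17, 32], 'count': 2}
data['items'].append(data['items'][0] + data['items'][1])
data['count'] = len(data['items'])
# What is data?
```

After line 1: data = {'items': [17, 32], 'count': 2}
After line 2 (append 17 + 32 = 49): data = {'items': [17, 32, 49], 'count': 2}
After line 3 (count = len(items) = 3): data = {'items': [17, 32, 49], 'count': 3}

{'items': [17, 32, 49], 'count': 3}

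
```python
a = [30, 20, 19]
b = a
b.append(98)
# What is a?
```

After line 1: a = [30, 20, 19]
After line 2 (b = a is an alias, same object): a = [30, 20, 19], b = [30, 20, 19]
After line 3 (b.append mutates the shared list): a = [30, 20, 19, 98], b = [30, 20, 19, 98]

[30, 20, 19, 98]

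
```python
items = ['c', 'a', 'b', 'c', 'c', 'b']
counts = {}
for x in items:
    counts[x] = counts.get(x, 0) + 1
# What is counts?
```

Initial: counts = {}, items = ['c', 'a', 'b', 'c', 'c', 'b']
See 'c': counts = {'c': 1}
See 'a': counts = {'c': 1, 'a': 1}
See 'b': counts = {'c': 1, 'a': 1, 'b': 1}
See 'c': counts = {'c': 2, 'a': 1, 'b': 1}
See 'c': counts = {'c': 3, 'a': 1, 'b': 1}
See 'b': counts = {'c': 3, 'a': 1, 'b': 2}

{'c': 3, 'a': 1, 'b': 2}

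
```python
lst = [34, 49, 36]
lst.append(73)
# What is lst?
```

[34, 49, 36, 73]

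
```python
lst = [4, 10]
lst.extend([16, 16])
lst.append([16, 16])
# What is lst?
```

After line 1: lst = [4, 10]
After line 2 (extend unpacks [16, 16]): lst = [4, 10, 16, 16]
After line 3 (append adds [16, 16] as single element): lst = [4, 10, 16, 16, [16, 16]]

[4, 10, 16, 16, [16, 16]]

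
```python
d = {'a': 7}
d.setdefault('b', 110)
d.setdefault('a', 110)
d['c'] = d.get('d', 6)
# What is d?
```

After line 1: d = {'a': 7}
After line 2 (setdefault adds 'b'=110): d = {'a': 7, 'b': 110}
After line 3 (setdefault 'a' no-op, already exists): d = {'a': 7, 'b': 110}
After line 4 (get('d', 6) returns default since 'd' not in d): d = {'a': 7, 'b': 110, 'c': 6}

{'a': 7, 'b': 110, 'c': 6}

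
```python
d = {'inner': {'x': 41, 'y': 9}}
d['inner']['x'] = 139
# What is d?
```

After line 1: d = {'inner': {'x': 41, 'y': 9}}
After line 2 (inner x overwritten): d = {'inner': {'x': 139, 'y': 9}}

{'inner': {'x': 139, 'y': 9}}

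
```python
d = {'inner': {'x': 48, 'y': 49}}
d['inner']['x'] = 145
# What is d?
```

After line 1: d = {'inner': {'x': 48, 'y': 49}}
After line 2 (inner x overwritten): d = {'inner': {'x': 145, 'y': 49}}

{'inner': {'x': 145, 'y': 49}}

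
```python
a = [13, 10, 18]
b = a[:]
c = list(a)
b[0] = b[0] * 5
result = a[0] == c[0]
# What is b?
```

After line 1: a = [13, 10, 18]
After line 2 (b = a[:], copy): a = [13, 10, 18], b = [13, 10, 18]
After line 3 (c = list(a) is a copy, new object): c = [13, 10, 18]
After line 4 (b[0] = 13 * 5 = 65; only b mutates (copy)): a = [13, 10, 18], b = [65, 10, 18], c = [13, 10, 18]
After line 5 (a[0] = 13, c[0] = 13; result = True)

[65, 10, 18]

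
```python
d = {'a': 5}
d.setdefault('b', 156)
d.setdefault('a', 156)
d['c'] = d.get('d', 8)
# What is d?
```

After line 1: d = {'a': 5}
After line 2 (setdefault adds 'b'=156): d = {'a': 5, 'b': 156}
After line 3 (setdefault 'a' no-op, already exists): d = {'a': 5, 'b': 156}
After line 4 (get('d', 8) returns default since 'd' not in d): d = {'a': 5, 'b': 156, 'c': 8}

{'a': 5, 'b': 156, 'c': 8}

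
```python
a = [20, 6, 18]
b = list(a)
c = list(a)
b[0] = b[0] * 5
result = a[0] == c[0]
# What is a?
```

After line 1: a = [20, 6, 18]
After line 2 (b = list(a), copy): a = [20, 6, 18], b = [20, 6, 18]
After line 3 (c = list(a) is a copy, new object): c = [20, 6, 18]
After line 4 (b[0] = 20 * 5 = 100; only b mutates (copy)): a = [20, 6, 18], b = [100, 6, 18], c = [20, 6, 18]
After line 5 (a[0] = 20, c[0] = 20; result = True)

[20, 6, 18]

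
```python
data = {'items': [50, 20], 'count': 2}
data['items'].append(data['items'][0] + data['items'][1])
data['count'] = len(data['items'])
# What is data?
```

After line 1: data = {'items': [50, 20], 'count': 2}
After line 2 (append 50 + 20 = 70): data = {'items': [50, 20, 70], 'count': 2}
After line 3 (count = len(items) = 3): data = {'items': [50, 20, 70], 'count': 3}

{'items': [50, 20, 70], 'count': 3}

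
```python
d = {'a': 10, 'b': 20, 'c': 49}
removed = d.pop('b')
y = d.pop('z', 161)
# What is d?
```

After line 1: d = {'a': 10, 'b': 20, 'c': 49}
After line 2 (pop 'b' returns 20): d = {'a': 10, 'c': 49}, removed = 20
After line 3 (pop 'z' missing, returns default 161): d = {'a': 10, 'c': 49}, y = 161

{'a': 10, 'c': 49}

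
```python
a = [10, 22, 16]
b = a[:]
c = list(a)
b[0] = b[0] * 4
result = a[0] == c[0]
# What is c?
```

After line 1: a = [10, 22, 16]
After line 2 (b = a[:], copy): a = [10, 22, 16], b = [10, 22, 16]
After line 3 (c = list(a) is a copy, new object): c = [10, 22, 16]
After line 4 (b[0] = 10 * 4 = 40; only b mutates (copy)): a = [10, 22, 16], b = [40, 22, 16], c = [10, 22, 16]
After line 5 (a[0] = 10, c[0] = 10; result = True)

[10, 22, 16]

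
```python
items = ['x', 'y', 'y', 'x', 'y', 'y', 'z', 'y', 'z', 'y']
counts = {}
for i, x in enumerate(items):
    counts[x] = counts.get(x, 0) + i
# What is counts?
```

Initial: counts = {}, items = ['x', 'y', 'y', 'x', 'y', 'y', 'z', 'y', 'z', 'y']
i=0, x='x': counts = {'x': 0}
i=1, x='y': counts = {'x': 0, 'y': 1}
i=2, x='y': counts = {'x': 0, 'y': 3}
i=3, x='x': counts = {'x': 3, 'y': 3}
i=4, x='y': counts = {'x': 3, 'y': 7}
i=5, x='y': counts = {'x': 3, 'y': 12}
i=6, x='z': counts = {'x': 3, 'y': 12, 'z': 6}
i=7, x='y': counts = {'x': 3, 'y': 19, 'z': 6}
i=8, x='z': counts = {'x': 3, 'y': 19, 'z': 14}
i=9, x='y': counts = {'x': 3, 'y': 28, 'z': 14}

{'x': 3, 'y': 28, 'z': 14}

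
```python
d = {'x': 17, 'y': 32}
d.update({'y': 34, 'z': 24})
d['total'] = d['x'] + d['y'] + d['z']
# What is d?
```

After line 1: d = {'x': 17, 'y': 32}
After line 2 (y overwritten, z added): d = {'x': 17, 'y': 34, 'z': 24}
After line 3 (total = 17 + 34 + 24 = 75): d = {'x': 17, 'y': 34, 'z': 24, 'total': 75}

{'x': 17, 'y': 34, 'z': 24, 'total': 75}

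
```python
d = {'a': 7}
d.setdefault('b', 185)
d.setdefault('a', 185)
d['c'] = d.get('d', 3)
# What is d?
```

After line 1: d = {'a': 7}
After line 2 (setdefault adds 'b'=185): d = {'a': 7, 'b': 185}
After line 3 (setdefault 'a' no-op, already exists): d = {'a': 7, 'b': 185}
After line 4 (get('d', 3) returns default since 'd' not in d): d = {'a': 7, 'b': 185, 'c': 3}

{'a': 7, 'b': 185, 'c': 3}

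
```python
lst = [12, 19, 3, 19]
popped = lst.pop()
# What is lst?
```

[12, 19, 3]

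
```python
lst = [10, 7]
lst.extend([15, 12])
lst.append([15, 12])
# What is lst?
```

After line 1: lst = [10, 7]
After line 2 (extend unpacks [15, 12]): lst = [10, 7, 15, 12]
After line 3 (append adds [15, 12] as single element): lst = [10, 7, 15, 12, [15, 12]]

[10, 7, 15, 12, [15, 12]]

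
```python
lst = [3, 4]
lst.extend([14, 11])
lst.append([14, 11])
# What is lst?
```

After line 1: lst = [3, 4]
After line 2 (extend unpacks [14, 11]): lst = [3, 4, 14, 11]
After line 3 (append adds [14, 11] as single element): lst = [3, 4, 14, 11, [14, 11]]

[3, 4, 14, 11, [14, 11]]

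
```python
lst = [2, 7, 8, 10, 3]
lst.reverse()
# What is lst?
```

[3, 10, 8, 7, 2]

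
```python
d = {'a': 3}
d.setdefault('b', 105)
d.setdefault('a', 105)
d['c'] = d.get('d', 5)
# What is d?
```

After line 1: d = {'a': 3}
After line 2 (setdefault adds 'b'=105): d = {'a': 3, 'b': 105}
After line 3 (setdefault 'a' no-op, already exists): d = {'a': 3, 'b': 105}
After line 4 (get('d', 5) returns default since 'd' not in d): d = {'a': 3, 'b': 105, 'c': 5}

{'a': 3, 'b': 105, 'c': 5}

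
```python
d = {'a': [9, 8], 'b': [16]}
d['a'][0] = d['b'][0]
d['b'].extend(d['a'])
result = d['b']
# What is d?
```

After line 1: d = {'a': [9, 8], 'b': [16]}
After line 2 (a[0] = b[0] = 16): d = {'a': [16, 8], 'b': [16]}
After line 3 (b.extend(a) appends [16, 8]): d = {'a': [16, 8], 'b': [16, 16, 8]}
After line 4: result = d['b'] = [16, 16, 8]

{'a': [16, 8], 'b': [16, 16, 8]}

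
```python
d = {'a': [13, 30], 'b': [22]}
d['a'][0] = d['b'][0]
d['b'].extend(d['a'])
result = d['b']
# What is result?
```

After line 1: d = {'a': [13, 30], 'b': [22]}
After line 2 (a[0] = b[0] = 22): d = {'a': [22, 30], 'b': [22]}
After line 3 (b.extend(a) appends [22, 30]): d = {'a': [22, 30], 'b': [22, 22, 30]}
After line 4: result = d['b'] = [22, 22, 30]

[22, 22, 30]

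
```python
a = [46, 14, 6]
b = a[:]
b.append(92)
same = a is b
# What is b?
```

After line 1: a = [46, 14, 6]
After line 2 (b = a[:] is a shallow copy, new object): a = [46, 14, 6], b = [46, 14, 6]
After line 3 (append only mutates b): a = [46, 14, 6], b = [46, 14, 6, 92]
After line 4 (same = a is b; different objects -> False): same = False

[46, 14, 6, 92]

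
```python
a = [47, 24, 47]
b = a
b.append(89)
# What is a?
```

After line 1: a = [47, 24, 47]
After line 2 (b = a is an alias, same object): a = [47, 24, 47], b = [47, 24, 47]
After line 3 (b.append mutates the shared list): a = [47, 24, 47, 89], b = [47, 24, 47, 89]

[47, 24, 47, 89]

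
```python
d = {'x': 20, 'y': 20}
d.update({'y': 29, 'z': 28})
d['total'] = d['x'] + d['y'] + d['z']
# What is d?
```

After line 1: d = {'x': 20, 'y': 20}
After line 2 (y overwritten, z added): d = {'x': 20, 'y': 29, 'z': 28}
After line 3 (total = 20 + 29 + 28 = 77): d = {'x': 20, 'y': 29, 'z': 28, 'total': 77}

{'x': 20, 'y': 29, 'z': 28, 'total': 77}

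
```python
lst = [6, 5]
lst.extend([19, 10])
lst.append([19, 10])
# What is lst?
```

After line 1: lst = [6, 5]
After line 2 (extend unpacks [19, 10]): lst = [6, 5, 19, 10]
After line 3 (append adds [19, 10] as single element): lst = [6, 5, 19, 10, [19, 10]]

[6, 5, 19, 10, [19, 10]]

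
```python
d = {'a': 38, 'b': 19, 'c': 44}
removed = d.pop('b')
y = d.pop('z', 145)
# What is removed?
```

After line 1: d = {'a': 38, 'b': 19, 'c': 44}
After line 2 (pop 'b' returns 19): d = {'a': 38, 'c': 44}, removed = 19
After line 3 (pop 'z' missing, returns default 145): d = {'a': 38, 'c': 44}, y = 145

19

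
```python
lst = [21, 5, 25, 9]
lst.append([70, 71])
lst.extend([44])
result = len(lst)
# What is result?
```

After line 1: lst = [21, 5, 25, 9]
After line 2 (append adds [70, 71] as single element): lst = [21, 5, 25, 9, [70, 71]]
After line 3 (extend unpacks [44], adds 44): lst = [21, 5, 25, 9, [70, 71], 44]
After line 4: result = len(lst) = 6

6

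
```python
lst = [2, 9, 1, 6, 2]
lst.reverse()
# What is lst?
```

[2, 6, 1, 9, 2]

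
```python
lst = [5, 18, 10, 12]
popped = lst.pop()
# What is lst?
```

[5, 18, 10]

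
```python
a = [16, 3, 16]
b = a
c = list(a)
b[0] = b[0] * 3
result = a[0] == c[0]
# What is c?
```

After line 1: a = [16, 3, 16]
After line 2 (b = a, alias): a = [16, 3, 16], b = [16, 3, 16]
After line 3 (c = list(a) is a copy, new object): c = [16, 3, 16]
After line 4 (b[0] = 16 * 3 = 48; mutates shared a/b): a = b = [48, 3, 16], c = [16, 3, 16]
After line 5 (a[0] = 48, c[0] = 16; result = False)

[16, 3, 16]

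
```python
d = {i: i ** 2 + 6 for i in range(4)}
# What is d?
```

{0: 6, 1: 7, 2: 10, 3: 15}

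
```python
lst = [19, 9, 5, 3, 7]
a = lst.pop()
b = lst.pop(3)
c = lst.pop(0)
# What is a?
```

After line 1: lst = [19, 9, 5, 3, 7]
After line 2 (pop() -> a = 7): lst = [19, 9, 5, 3]
After line 3 (pop(3) -> b = 3): lst = [19, 9, 5]
After line 4 (pop(0) -> c = 19): lst = [9, 5]

7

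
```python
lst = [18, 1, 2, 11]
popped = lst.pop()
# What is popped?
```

11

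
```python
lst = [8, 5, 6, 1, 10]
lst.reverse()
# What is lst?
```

[10, 1, 6, 5, 8]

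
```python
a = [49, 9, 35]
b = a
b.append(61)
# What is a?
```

After line 1: a = [49, 9, 35]
After line 2 (b = a is an alias, same object): a = [49, 9, 35], b = [49, 9, 35]
After line 3 (b.append mutates the shared list): a = [49, 9, 35, 61], b = [49, 9, 35, 61]

[49, 9, 35, 61]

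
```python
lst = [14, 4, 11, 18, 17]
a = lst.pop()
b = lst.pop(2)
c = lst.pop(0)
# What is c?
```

After line 1: lst = [14, 4, 11, 18, 17]
After line 2 (pop() -> a = 17): lst = [14, 4, 11, 18]
After line 3 (pop(2) -> b = 11): lst = [14, 4, 18]
After line 4 (pop(0) -> c = 14): lst = [4, 18]

14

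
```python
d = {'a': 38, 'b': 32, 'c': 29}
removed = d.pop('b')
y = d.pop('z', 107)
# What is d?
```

After line 1: d = {'a': 38, 'b': 32, 'c': 29}
After line 2 (pop 'b' returns 32): d = {'a': 38, 'c': 29}, removed = 32
After line 3 (pop 'z' missing, returns default 107): d = {'a': 38, 'c': 29}, y = 107

{'a': 38, 'c': 29}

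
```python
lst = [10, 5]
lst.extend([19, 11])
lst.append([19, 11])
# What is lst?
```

After line 1: lst = [10, 5]
After line 2 (extend unpacks [19, 11]): lst = [10, 5, 19, 11]
After line 3 (append adds [19, 11] as single element): lst = [10, 5, 19, 11, [19, 11]]

[10, 5, 19, 11, [19, 11]]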